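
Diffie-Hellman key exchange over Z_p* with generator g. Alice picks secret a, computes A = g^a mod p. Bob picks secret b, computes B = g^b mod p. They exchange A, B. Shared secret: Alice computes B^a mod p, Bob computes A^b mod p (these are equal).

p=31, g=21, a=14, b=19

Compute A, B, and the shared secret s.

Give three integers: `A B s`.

Answer: 28 13 19

Derivation:
A = 21^14 mod 31  (bits of 14 = 1110)
  bit 0 = 1: r = r^2 * 21 mod 31 = 1^2 * 21 = 1*21 = 21
  bit 1 = 1: r = r^2 * 21 mod 31 = 21^2 * 21 = 7*21 = 23
  bit 2 = 1: r = r^2 * 21 mod 31 = 23^2 * 21 = 2*21 = 11
  bit 3 = 0: r = r^2 mod 31 = 11^2 = 28
  -> A = 28
B = 21^19 mod 31  (bits of 19 = 10011)
  bit 0 = 1: r = r^2 * 21 mod 31 = 1^2 * 21 = 1*21 = 21
  bit 1 = 0: r = r^2 mod 31 = 21^2 = 7
  bit 2 = 0: r = r^2 mod 31 = 7^2 = 18
  bit 3 = 1: r = r^2 * 21 mod 31 = 18^2 * 21 = 14*21 = 15
  bit 4 = 1: r = r^2 * 21 mod 31 = 15^2 * 21 = 8*21 = 13
  -> B = 13
s = B^a = 13^14 mod 31  (bits of 14 = 1110)
  bit 0 = 1: r = r^2 * 13 mod 31 = 1^2 * 13 = 1*13 = 13
  bit 1 = 1: r = r^2 * 13 mod 31 = 13^2 * 13 = 14*13 = 27
  bit 2 = 1: r = r^2 * 13 mod 31 = 27^2 * 13 = 16*13 = 22
  bit 3 = 0: r = r^2 mod 31 = 22^2 = 19
  -> s = B^a = 19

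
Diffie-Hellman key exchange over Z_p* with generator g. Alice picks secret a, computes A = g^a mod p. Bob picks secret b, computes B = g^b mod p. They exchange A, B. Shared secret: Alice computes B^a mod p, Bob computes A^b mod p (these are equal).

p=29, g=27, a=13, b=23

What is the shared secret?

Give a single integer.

A = 27^13 mod 29  (bits of 13 = 1101)
  bit 0 = 1: r = r^2 * 27 mod 29 = 1^2 * 27 = 1*27 = 27
  bit 1 = 1: r = r^2 * 27 mod 29 = 27^2 * 27 = 4*27 = 21
  bit 2 = 0: r = r^2 mod 29 = 21^2 = 6
  bit 3 = 1: r = r^2 * 27 mod 29 = 6^2 * 27 = 7*27 = 15
  -> A = 15
B = 27^23 mod 29  (bits of 23 = 10111)
  bit 0 = 1: r = r^2 * 27 mod 29 = 1^2 * 27 = 1*27 = 27
  bit 1 = 0: r = r^2 mod 29 = 27^2 = 4
  bit 2 = 1: r = r^2 * 27 mod 29 = 4^2 * 27 = 16*27 = 26
  bit 3 = 1: r = r^2 * 27 mod 29 = 26^2 * 27 = 9*27 = 11
  bit 4 = 1: r = r^2 * 27 mod 29 = 11^2 * 27 = 5*27 = 19
  -> B = 19
s = B^a = 19^13 mod 29  (bits of 13 = 1101)
  bit 0 = 1: r = r^2 * 19 mod 29 = 1^2 * 19 = 1*19 = 19
  bit 1 = 1: r = r^2 * 19 mod 29 = 19^2 * 19 = 13*19 = 15
  bit 2 = 0: r = r^2 mod 29 = 15^2 = 22
  bit 3 = 1: r = r^2 * 19 mod 29 = 22^2 * 19 = 20*19 = 3
  -> s = B^a = 3

Answer: 3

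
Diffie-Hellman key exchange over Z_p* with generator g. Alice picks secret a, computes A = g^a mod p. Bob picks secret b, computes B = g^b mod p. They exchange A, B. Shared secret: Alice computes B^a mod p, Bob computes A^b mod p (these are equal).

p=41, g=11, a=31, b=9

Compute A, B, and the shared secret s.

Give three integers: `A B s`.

A = 11^31 mod 41  (bits of 31 = 11111)
  bit 0 = 1: r = r^2 * 11 mod 41 = 1^2 * 11 = 1*11 = 11
  bit 1 = 1: r = r^2 * 11 mod 41 = 11^2 * 11 = 39*11 = 19
  bit 2 = 1: r = r^2 * 11 mod 41 = 19^2 * 11 = 33*11 = 35
  bit 3 = 1: r = r^2 * 11 mod 41 = 35^2 * 11 = 36*11 = 27
  bit 4 = 1: r = r^2 * 11 mod 41 = 27^2 * 11 = 32*11 = 24
  -> A = 24
B = 11^9 mod 41  (bits of 9 = 1001)
  bit 0 = 1: r = r^2 * 11 mod 41 = 1^2 * 11 = 1*11 = 11
  bit 1 = 0: r = r^2 mod 41 = 11^2 = 39
  bit 2 = 0: r = r^2 mod 41 = 39^2 = 4
  bit 3 = 1: r = r^2 * 11 mod 41 = 4^2 * 11 = 16*11 = 12
  -> B = 12
s = B^a = 12^31 mod 41  (bits of 31 = 11111)
  bit 0 = 1: r = r^2 * 12 mod 41 = 1^2 * 12 = 1*12 = 12
  bit 1 = 1: r = r^2 * 12 mod 41 = 12^2 * 12 = 21*12 = 6
  bit 2 = 1: r = r^2 * 12 mod 41 = 6^2 * 12 = 36*12 = 22
  bit 3 = 1: r = r^2 * 12 mod 41 = 22^2 * 12 = 33*12 = 27
  bit 4 = 1: r = r^2 * 12 mod 41 = 27^2 * 12 = 32*12 = 15
  -> s = B^a = 15

Answer: 24 12 15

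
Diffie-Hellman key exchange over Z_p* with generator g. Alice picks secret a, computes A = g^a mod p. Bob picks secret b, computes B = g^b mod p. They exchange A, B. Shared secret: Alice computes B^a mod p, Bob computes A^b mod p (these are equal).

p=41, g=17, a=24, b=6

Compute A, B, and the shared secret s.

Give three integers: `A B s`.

Answer: 37 8 37

Derivation:
A = 17^24 mod 41  (bits of 24 = 11000)
  bit 0 = 1: r = r^2 * 17 mod 41 = 1^2 * 17 = 1*17 = 17
  bit 1 = 1: r = r^2 * 17 mod 41 = 17^2 * 17 = 2*17 = 34
  bit 2 = 0: r = r^2 mod 41 = 34^2 = 8
  bit 3 = 0: r = r^2 mod 41 = 8^2 = 23
  bit 4 = 0: r = r^2 mod 41 = 23^2 = 37
  -> A = 37
B = 17^6 mod 41  (bits of 6 = 110)
  bit 0 = 1: r = r^2 * 17 mod 41 = 1^2 * 17 = 1*17 = 17
  bit 1 = 1: r = r^2 * 17 mod 41 = 17^2 * 17 = 2*17 = 34
  bit 2 = 0: r = r^2 mod 41 = 34^2 = 8
  -> B = 8
s = B^a = 8^24 mod 41  (bits of 24 = 11000)
  bit 0 = 1: r = r^2 * 8 mod 41 = 1^2 * 8 = 1*8 = 8
  bit 1 = 1: r = r^2 * 8 mod 41 = 8^2 * 8 = 23*8 = 20
  bit 2 = 0: r = r^2 mod 41 = 20^2 = 31
  bit 3 = 0: r = r^2 mod 41 = 31^2 = 18
  bit 4 = 0: r = r^2 mod 41 = 18^2 = 37
  -> s = B^a = 37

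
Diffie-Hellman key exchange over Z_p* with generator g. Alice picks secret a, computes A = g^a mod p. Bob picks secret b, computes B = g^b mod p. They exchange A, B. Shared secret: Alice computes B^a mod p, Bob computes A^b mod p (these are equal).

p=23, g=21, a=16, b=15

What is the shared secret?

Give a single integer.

A = 21^16 mod 23  (bits of 16 = 10000)
  bit 0 = 1: r = r^2 * 21 mod 23 = 1^2 * 21 = 1*21 = 21
  bit 1 = 0: r = r^2 mod 23 = 21^2 = 4
  bit 2 = 0: r = r^2 mod 23 = 4^2 = 16
  bit 3 = 0: r = r^2 mod 23 = 16^2 = 3
  bit 4 = 0: r = r^2 mod 23 = 3^2 = 9
  -> A = 9
B = 21^15 mod 23  (bits of 15 = 1111)
  bit 0 = 1: r = r^2 * 21 mod 23 = 1^2 * 21 = 1*21 = 21
  bit 1 = 1: r = r^2 * 21 mod 23 = 21^2 * 21 = 4*21 = 15
  bit 2 = 1: r = r^2 * 21 mod 23 = 15^2 * 21 = 18*21 = 10
  bit 3 = 1: r = r^2 * 21 mod 23 = 10^2 * 21 = 8*21 = 7
  -> B = 7
s = B^a = 7^16 mod 23  (bits of 16 = 10000)
  bit 0 = 1: r = r^2 * 7 mod 23 = 1^2 * 7 = 1*7 = 7
  bit 1 = 0: r = r^2 mod 23 = 7^2 = 3
  bit 2 = 0: r = r^2 mod 23 = 3^2 = 9
  bit 3 = 0: r = r^2 mod 23 = 9^2 = 12
  bit 4 = 0: r = r^2 mod 23 = 12^2 = 6
  -> s = B^a = 6

Answer: 6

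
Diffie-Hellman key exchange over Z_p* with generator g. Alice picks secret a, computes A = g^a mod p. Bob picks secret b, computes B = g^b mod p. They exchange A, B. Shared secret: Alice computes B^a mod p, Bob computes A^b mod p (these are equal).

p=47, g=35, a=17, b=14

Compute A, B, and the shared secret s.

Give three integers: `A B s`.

Answer: 40 25 34

Derivation:
A = 35^17 mod 47  (bits of 17 = 10001)
  bit 0 = 1: r = r^2 * 35 mod 47 = 1^2 * 35 = 1*35 = 35
  bit 1 = 0: r = r^2 mod 47 = 35^2 = 3
  bit 2 = 0: r = r^2 mod 47 = 3^2 = 9
  bit 3 = 0: r = r^2 mod 47 = 9^2 = 34
  bit 4 = 1: r = r^2 * 35 mod 47 = 34^2 * 35 = 28*35 = 40
  -> A = 40
B = 35^14 mod 47  (bits of 14 = 1110)
  bit 0 = 1: r = r^2 * 35 mod 47 = 1^2 * 35 = 1*35 = 35
  bit 1 = 1: r = r^2 * 35 mod 47 = 35^2 * 35 = 3*35 = 11
  bit 2 = 1: r = r^2 * 35 mod 47 = 11^2 * 35 = 27*35 = 5
  bit 3 = 0: r = r^2 mod 47 = 5^2 = 25
  -> B = 25
s = B^a = 25^17 mod 47  (bits of 17 = 10001)
  bit 0 = 1: r = r^2 * 25 mod 47 = 1^2 * 25 = 1*25 = 25
  bit 1 = 0: r = r^2 mod 47 = 25^2 = 14
  bit 2 = 0: r = r^2 mod 47 = 14^2 = 8
  bit 3 = 0: r = r^2 mod 47 = 8^2 = 17
  bit 4 = 1: r = r^2 * 25 mod 47 = 17^2 * 25 = 7*25 = 34
  -> s = B^a = 34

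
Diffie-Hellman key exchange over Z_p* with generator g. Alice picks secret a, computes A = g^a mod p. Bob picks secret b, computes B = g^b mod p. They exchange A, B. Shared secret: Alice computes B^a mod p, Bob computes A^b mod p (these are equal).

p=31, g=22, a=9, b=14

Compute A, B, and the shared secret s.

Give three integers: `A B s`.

Answer: 27 7 8

Derivation:
A = 22^9 mod 31  (bits of 9 = 1001)
  bit 0 = 1: r = r^2 * 22 mod 31 = 1^2 * 22 = 1*22 = 22
  bit 1 = 0: r = r^2 mod 31 = 22^2 = 19
  bit 2 = 0: r = r^2 mod 31 = 19^2 = 20
  bit 3 = 1: r = r^2 * 22 mod 31 = 20^2 * 22 = 28*22 = 27
  -> A = 27
B = 22^14 mod 31  (bits of 14 = 1110)
  bit 0 = 1: r = r^2 * 22 mod 31 = 1^2 * 22 = 1*22 = 22
  bit 1 = 1: r = r^2 * 22 mod 31 = 22^2 * 22 = 19*22 = 15
  bit 2 = 1: r = r^2 * 22 mod 31 = 15^2 * 22 = 8*22 = 21
  bit 3 = 0: r = r^2 mod 31 = 21^2 = 7
  -> B = 7
s = B^a = 7^9 mod 31  (bits of 9 = 1001)
  bit 0 = 1: r = r^2 * 7 mod 31 = 1^2 * 7 = 1*7 = 7
  bit 1 = 0: r = r^2 mod 31 = 7^2 = 18
  bit 2 = 0: r = r^2 mod 31 = 18^2 = 14
  bit 3 = 1: r = r^2 * 7 mod 31 = 14^2 * 7 = 10*7 = 8
  -> s = B^a = 8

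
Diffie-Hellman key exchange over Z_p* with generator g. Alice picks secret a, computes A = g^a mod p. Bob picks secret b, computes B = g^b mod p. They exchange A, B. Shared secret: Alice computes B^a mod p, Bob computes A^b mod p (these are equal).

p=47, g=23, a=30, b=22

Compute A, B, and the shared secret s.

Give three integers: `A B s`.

Answer: 18 2 34

Derivation:
A = 23^30 mod 47  (bits of 30 = 11110)
  bit 0 = 1: r = r^2 * 23 mod 47 = 1^2 * 23 = 1*23 = 23
  bit 1 = 1: r = r^2 * 23 mod 47 = 23^2 * 23 = 12*23 = 41
  bit 2 = 1: r = r^2 * 23 mod 47 = 41^2 * 23 = 36*23 = 29
  bit 3 = 1: r = r^2 * 23 mod 47 = 29^2 * 23 = 42*23 = 26
  bit 4 = 0: r = r^2 mod 47 = 26^2 = 18
  -> A = 18
B = 23^22 mod 47  (bits of 22 = 10110)
  bit 0 = 1: r = r^2 * 23 mod 47 = 1^2 * 23 = 1*23 = 23
  bit 1 = 0: r = r^2 mod 47 = 23^2 = 12
  bit 2 = 1: r = r^2 * 23 mod 47 = 12^2 * 23 = 3*23 = 22
  bit 3 = 1: r = r^2 * 23 mod 47 = 22^2 * 23 = 14*23 = 40
  bit 4 = 0: r = r^2 mod 47 = 40^2 = 2
  -> B = 2
s = B^a = 2^30 mod 47  (bits of 30 = 11110)
  bit 0 = 1: r = r^2 * 2 mod 47 = 1^2 * 2 = 1*2 = 2
  bit 1 = 1: r = r^2 * 2 mod 47 = 2^2 * 2 = 4*2 = 8
  bit 2 = 1: r = r^2 * 2 mod 47 = 8^2 * 2 = 17*2 = 34
  bit 3 = 1: r = r^2 * 2 mod 47 = 34^2 * 2 = 28*2 = 9
  bit 4 = 0: r = r^2 mod 47 = 9^2 = 34
  -> s = B^a = 34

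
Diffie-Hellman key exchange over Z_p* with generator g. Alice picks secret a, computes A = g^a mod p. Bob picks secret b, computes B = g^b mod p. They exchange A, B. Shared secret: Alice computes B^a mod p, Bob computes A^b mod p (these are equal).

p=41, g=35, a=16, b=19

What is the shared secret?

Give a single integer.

Answer: 16

Derivation:
A = 35^16 mod 41  (bits of 16 = 10000)
  bit 0 = 1: r = r^2 * 35 mod 41 = 1^2 * 35 = 1*35 = 35
  bit 1 = 0: r = r^2 mod 41 = 35^2 = 36
  bit 2 = 0: r = r^2 mod 41 = 36^2 = 25
  bit 3 = 0: r = r^2 mod 41 = 25^2 = 10
  bit 4 = 0: r = r^2 mod 41 = 10^2 = 18
  -> A = 18
B = 35^19 mod 41  (bits of 19 = 10011)
  bit 0 = 1: r = r^2 * 35 mod 41 = 1^2 * 35 = 1*35 = 35
  bit 1 = 0: r = r^2 mod 41 = 35^2 = 36
  bit 2 = 0: r = r^2 mod 41 = 36^2 = 25
  bit 3 = 1: r = r^2 * 35 mod 41 = 25^2 * 35 = 10*35 = 22
  bit 4 = 1: r = r^2 * 35 mod 41 = 22^2 * 35 = 33*35 = 7
  -> B = 7
s = B^a = 7^16 mod 41  (bits of 16 = 10000)
  bit 0 = 1: r = r^2 * 7 mod 41 = 1^2 * 7 = 1*7 = 7
  bit 1 = 0: r = r^2 mod 41 = 7^2 = 8
  bit 2 = 0: r = r^2 mod 41 = 8^2 = 23
  bit 3 = 0: r = r^2 mod 41 = 23^2 = 37
  bit 4 = 0: r = r^2 mod 41 = 37^2 = 16
  -> s = B^a = 16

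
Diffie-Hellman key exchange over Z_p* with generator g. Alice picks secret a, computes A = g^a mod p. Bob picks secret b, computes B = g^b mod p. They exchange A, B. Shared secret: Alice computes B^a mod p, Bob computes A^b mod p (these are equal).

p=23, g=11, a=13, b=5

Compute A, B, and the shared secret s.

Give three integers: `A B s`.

Answer: 17 5 21

Derivation:
A = 11^13 mod 23  (bits of 13 = 1101)
  bit 0 = 1: r = r^2 * 11 mod 23 = 1^2 * 11 = 1*11 = 11
  bit 1 = 1: r = r^2 * 11 mod 23 = 11^2 * 11 = 6*11 = 20
  bit 2 = 0: r = r^2 mod 23 = 20^2 = 9
  bit 3 = 1: r = r^2 * 11 mod 23 = 9^2 * 11 = 12*11 = 17
  -> A = 17
B = 11^5 mod 23  (bits of 5 = 101)
  bit 0 = 1: r = r^2 * 11 mod 23 = 1^2 * 11 = 1*11 = 11
  bit 1 = 0: r = r^2 mod 23 = 11^2 = 6
  bit 2 = 1: r = r^2 * 11 mod 23 = 6^2 * 11 = 13*11 = 5
  -> B = 5
s = B^a = 5^13 mod 23  (bits of 13 = 1101)
  bit 0 = 1: r = r^2 * 5 mod 23 = 1^2 * 5 = 1*5 = 5
  bit 1 = 1: r = r^2 * 5 mod 23 = 5^2 * 5 = 2*5 = 10
  bit 2 = 0: r = r^2 mod 23 = 10^2 = 8
  bit 3 = 1: r = r^2 * 5 mod 23 = 8^2 * 5 = 18*5 = 21
  -> s = B^a = 21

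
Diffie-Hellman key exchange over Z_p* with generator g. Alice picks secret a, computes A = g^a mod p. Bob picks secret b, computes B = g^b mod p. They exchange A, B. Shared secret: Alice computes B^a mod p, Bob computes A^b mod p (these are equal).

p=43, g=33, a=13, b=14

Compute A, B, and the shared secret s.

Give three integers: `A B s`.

A = 33^13 mod 43  (bits of 13 = 1101)
  bit 0 = 1: r = r^2 * 33 mod 43 = 1^2 * 33 = 1*33 = 33
  bit 1 = 1: r = r^2 * 33 mod 43 = 33^2 * 33 = 14*33 = 32
  bit 2 = 0: r = r^2 mod 43 = 32^2 = 35
  bit 3 = 1: r = r^2 * 33 mod 43 = 35^2 * 33 = 21*33 = 5
  -> A = 5
B = 33^14 mod 43  (bits of 14 = 1110)
  bit 0 = 1: r = r^2 * 33 mod 43 = 1^2 * 33 = 1*33 = 33
  bit 1 = 1: r = r^2 * 33 mod 43 = 33^2 * 33 = 14*33 = 32
  bit 2 = 1: r = r^2 * 33 mod 43 = 32^2 * 33 = 35*33 = 37
  bit 3 = 0: r = r^2 mod 43 = 37^2 = 36
  -> B = 36
s = B^a = 36^13 mod 43  (bits of 13 = 1101)
  bit 0 = 1: r = r^2 * 36 mod 43 = 1^2 * 36 = 1*36 = 36
  bit 1 = 1: r = r^2 * 36 mod 43 = 36^2 * 36 = 6*36 = 1
  bit 2 = 0: r = r^2 mod 43 = 1^2 = 1
  bit 3 = 1: r = r^2 * 36 mod 43 = 1^2 * 36 = 1*36 = 36
  -> s = B^a = 36

Answer: 5 36 36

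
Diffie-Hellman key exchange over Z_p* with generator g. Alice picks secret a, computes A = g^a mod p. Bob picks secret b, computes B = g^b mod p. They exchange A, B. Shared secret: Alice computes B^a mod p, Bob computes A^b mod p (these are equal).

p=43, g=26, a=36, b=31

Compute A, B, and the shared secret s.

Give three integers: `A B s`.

A = 26^36 mod 43  (bits of 36 = 100100)
  bit 0 = 1: r = r^2 * 26 mod 43 = 1^2 * 26 = 1*26 = 26
  bit 1 = 0: r = r^2 mod 43 = 26^2 = 31
  bit 2 = 0: r = r^2 mod 43 = 31^2 = 15
  bit 3 = 1: r = r^2 * 26 mod 43 = 15^2 * 26 = 10*26 = 2
  bit 4 = 0: r = r^2 mod 43 = 2^2 = 4
  bit 5 = 0: r = r^2 mod 43 = 4^2 = 16
  -> A = 16
B = 26^31 mod 43  (bits of 31 = 11111)
  bit 0 = 1: r = r^2 * 26 mod 43 = 1^2 * 26 = 1*26 = 26
  bit 1 = 1: r = r^2 * 26 mod 43 = 26^2 * 26 = 31*26 = 32
  bit 2 = 1: r = r^2 * 26 mod 43 = 32^2 * 26 = 35*26 = 7
  bit 3 = 1: r = r^2 * 26 mod 43 = 7^2 * 26 = 6*26 = 27
  bit 4 = 1: r = r^2 * 26 mod 43 = 27^2 * 26 = 41*26 = 34
  -> B = 34
s = B^a = 34^36 mod 43  (bits of 36 = 100100)
  bit 0 = 1: r = r^2 * 34 mod 43 = 1^2 * 34 = 1*34 = 34
  bit 1 = 0: r = r^2 mod 43 = 34^2 = 38
  bit 2 = 0: r = r^2 mod 43 = 38^2 = 25
  bit 3 = 1: r = r^2 * 34 mod 43 = 25^2 * 34 = 23*34 = 8
  bit 4 = 0: r = r^2 mod 43 = 8^2 = 21
  bit 5 = 0: r = r^2 mod 43 = 21^2 = 11
  -> s = B^a = 11

Answer: 16 34 11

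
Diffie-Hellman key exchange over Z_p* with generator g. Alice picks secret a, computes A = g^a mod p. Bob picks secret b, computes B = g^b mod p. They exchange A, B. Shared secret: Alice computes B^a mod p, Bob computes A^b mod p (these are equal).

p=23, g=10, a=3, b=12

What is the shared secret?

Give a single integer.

Answer: 12

Derivation:
A = 10^3 mod 23  (bits of 3 = 11)
  bit 0 = 1: r = r^2 * 10 mod 23 = 1^2 * 10 = 1*10 = 10
  bit 1 = 1: r = r^2 * 10 mod 23 = 10^2 * 10 = 8*10 = 11
  -> A = 11
B = 10^12 mod 23  (bits of 12 = 1100)
  bit 0 = 1: r = r^2 * 10 mod 23 = 1^2 * 10 = 1*10 = 10
  bit 1 = 1: r = r^2 * 10 mod 23 = 10^2 * 10 = 8*10 = 11
  bit 2 = 0: r = r^2 mod 23 = 11^2 = 6
  bit 3 = 0: r = r^2 mod 23 = 6^2 = 13
  -> B = 13
s = B^a = 13^3 mod 23  (bits of 3 = 11)
  bit 0 = 1: r = r^2 * 13 mod 23 = 1^2 * 13 = 1*13 = 13
  bit 1 = 1: r = r^2 * 13 mod 23 = 13^2 * 13 = 8*13 = 12
  -> s = B^a = 12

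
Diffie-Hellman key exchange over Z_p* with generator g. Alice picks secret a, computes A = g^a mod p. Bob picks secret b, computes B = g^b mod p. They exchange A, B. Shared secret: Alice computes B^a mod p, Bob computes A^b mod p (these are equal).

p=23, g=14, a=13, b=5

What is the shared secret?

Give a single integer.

A = 14^13 mod 23  (bits of 13 = 1101)
  bit 0 = 1: r = r^2 * 14 mod 23 = 1^2 * 14 = 1*14 = 14
  bit 1 = 1: r = r^2 * 14 mod 23 = 14^2 * 14 = 12*14 = 7
  bit 2 = 0: r = r^2 mod 23 = 7^2 = 3
  bit 3 = 1: r = r^2 * 14 mod 23 = 3^2 * 14 = 9*14 = 11
  -> A = 11
B = 14^5 mod 23  (bits of 5 = 101)
  bit 0 = 1: r = r^2 * 14 mod 23 = 1^2 * 14 = 1*14 = 14
  bit 1 = 0: r = r^2 mod 23 = 14^2 = 12
  bit 2 = 1: r = r^2 * 14 mod 23 = 12^2 * 14 = 6*14 = 15
  -> B = 15
s = B^a = 15^13 mod 23  (bits of 13 = 1101)
  bit 0 = 1: r = r^2 * 15 mod 23 = 1^2 * 15 = 1*15 = 15
  bit 1 = 1: r = r^2 * 15 mod 23 = 15^2 * 15 = 18*15 = 17
  bit 2 = 0: r = r^2 mod 23 = 17^2 = 13
  bit 3 = 1: r = r^2 * 15 mod 23 = 13^2 * 15 = 8*15 = 5
  -> s = B^a = 5

Answer: 5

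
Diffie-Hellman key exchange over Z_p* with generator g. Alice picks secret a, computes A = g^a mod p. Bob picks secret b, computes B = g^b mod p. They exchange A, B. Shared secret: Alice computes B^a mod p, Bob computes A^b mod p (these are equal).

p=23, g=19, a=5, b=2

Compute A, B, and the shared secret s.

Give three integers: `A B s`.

A = 19^5 mod 23  (bits of 5 = 101)
  bit 0 = 1: r = r^2 * 19 mod 23 = 1^2 * 19 = 1*19 = 19
  bit 1 = 0: r = r^2 mod 23 = 19^2 = 16
  bit 2 = 1: r = r^2 * 19 mod 23 = 16^2 * 19 = 3*19 = 11
  -> A = 11
B = 19^2 mod 23  (bits of 2 = 10)
  bit 0 = 1: r = r^2 * 19 mod 23 = 1^2 * 19 = 1*19 = 19
  bit 1 = 0: r = r^2 mod 23 = 19^2 = 16
  -> B = 16
s = B^a = 16^5 mod 23  (bits of 5 = 101)
  bit 0 = 1: r = r^2 * 16 mod 23 = 1^2 * 16 = 1*16 = 16
  bit 1 = 0: r = r^2 mod 23 = 16^2 = 3
  bit 2 = 1: r = r^2 * 16 mod 23 = 3^2 * 16 = 9*16 = 6
  -> s = B^a = 6

Answer: 11 16 6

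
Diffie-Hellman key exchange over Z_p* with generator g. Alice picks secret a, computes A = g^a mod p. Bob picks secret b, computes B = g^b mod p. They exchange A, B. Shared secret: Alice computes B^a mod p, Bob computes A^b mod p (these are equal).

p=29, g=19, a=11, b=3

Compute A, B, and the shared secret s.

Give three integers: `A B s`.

A = 19^11 mod 29  (bits of 11 = 1011)
  bit 0 = 1: r = r^2 * 19 mod 29 = 1^2 * 19 = 1*19 = 19
  bit 1 = 0: r = r^2 mod 29 = 19^2 = 13
  bit 2 = 1: r = r^2 * 19 mod 29 = 13^2 * 19 = 24*19 = 21
  bit 3 = 1: r = r^2 * 19 mod 29 = 21^2 * 19 = 6*19 = 27
  -> A = 27
B = 19^3 mod 29  (bits of 3 = 11)
  bit 0 = 1: r = r^2 * 19 mod 29 = 1^2 * 19 = 1*19 = 19
  bit 1 = 1: r = r^2 * 19 mod 29 = 19^2 * 19 = 13*19 = 15
  -> B = 15
s = B^a = 15^11 mod 29  (bits of 11 = 1011)
  bit 0 = 1: r = r^2 * 15 mod 29 = 1^2 * 15 = 1*15 = 15
  bit 1 = 0: r = r^2 mod 29 = 15^2 = 22
  bit 2 = 1: r = r^2 * 15 mod 29 = 22^2 * 15 = 20*15 = 10
  bit 3 = 1: r = r^2 * 15 mod 29 = 10^2 * 15 = 13*15 = 21
  -> s = B^a = 21

Answer: 27 15 21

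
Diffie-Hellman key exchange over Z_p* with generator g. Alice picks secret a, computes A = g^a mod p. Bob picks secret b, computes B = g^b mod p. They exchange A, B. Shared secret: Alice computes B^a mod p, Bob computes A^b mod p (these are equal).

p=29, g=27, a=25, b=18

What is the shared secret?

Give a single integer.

Answer: 4

Derivation:
A = 27^25 mod 29  (bits of 25 = 11001)
  bit 0 = 1: r = r^2 * 27 mod 29 = 1^2 * 27 = 1*27 = 27
  bit 1 = 1: r = r^2 * 27 mod 29 = 27^2 * 27 = 4*27 = 21
  bit 2 = 0: r = r^2 mod 29 = 21^2 = 6
  bit 3 = 0: r = r^2 mod 29 = 6^2 = 7
  bit 4 = 1: r = r^2 * 27 mod 29 = 7^2 * 27 = 20*27 = 18
  -> A = 18
B = 27^18 mod 29  (bits of 18 = 10010)
  bit 0 = 1: r = r^2 * 27 mod 29 = 1^2 * 27 = 1*27 = 27
  bit 1 = 0: r = r^2 mod 29 = 27^2 = 4
  bit 2 = 0: r = r^2 mod 29 = 4^2 = 16
  bit 3 = 1: r = r^2 * 27 mod 29 = 16^2 * 27 = 24*27 = 10
  bit 4 = 0: r = r^2 mod 29 = 10^2 = 13
  -> B = 13
s = B^a = 13^25 mod 29  (bits of 25 = 11001)
  bit 0 = 1: r = r^2 * 13 mod 29 = 1^2 * 13 = 1*13 = 13
  bit 1 = 1: r = r^2 * 13 mod 29 = 13^2 * 13 = 24*13 = 22
  bit 2 = 0: r = r^2 mod 29 = 22^2 = 20
  bit 3 = 0: r = r^2 mod 29 = 20^2 = 23
  bit 4 = 1: r = r^2 * 13 mod 29 = 23^2 * 13 = 7*13 = 4
  -> s = B^a = 4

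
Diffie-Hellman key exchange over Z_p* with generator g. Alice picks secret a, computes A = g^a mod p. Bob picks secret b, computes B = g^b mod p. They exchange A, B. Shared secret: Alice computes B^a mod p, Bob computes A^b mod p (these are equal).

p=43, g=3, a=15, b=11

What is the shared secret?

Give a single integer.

Answer: 8

Derivation:
A = 3^15 mod 43  (bits of 15 = 1111)
  bit 0 = 1: r = r^2 * 3 mod 43 = 1^2 * 3 = 1*3 = 3
  bit 1 = 1: r = r^2 * 3 mod 43 = 3^2 * 3 = 9*3 = 27
  bit 2 = 1: r = r^2 * 3 mod 43 = 27^2 * 3 = 41*3 = 37
  bit 3 = 1: r = r^2 * 3 mod 43 = 37^2 * 3 = 36*3 = 22
  -> A = 22
B = 3^11 mod 43  (bits of 11 = 1011)
  bit 0 = 1: r = r^2 * 3 mod 43 = 1^2 * 3 = 1*3 = 3
  bit 1 = 0: r = r^2 mod 43 = 3^2 = 9
  bit 2 = 1: r = r^2 * 3 mod 43 = 9^2 * 3 = 38*3 = 28
  bit 3 = 1: r = r^2 * 3 mod 43 = 28^2 * 3 = 10*3 = 30
  -> B = 30
s = B^a = 30^15 mod 43  (bits of 15 = 1111)
  bit 0 = 1: r = r^2 * 30 mod 43 = 1^2 * 30 = 1*30 = 30
  bit 1 = 1: r = r^2 * 30 mod 43 = 30^2 * 30 = 40*30 = 39
  bit 2 = 1: r = r^2 * 30 mod 43 = 39^2 * 30 = 16*30 = 7
  bit 3 = 1: r = r^2 * 30 mod 43 = 7^2 * 30 = 6*30 = 8
  -> s = B^a = 8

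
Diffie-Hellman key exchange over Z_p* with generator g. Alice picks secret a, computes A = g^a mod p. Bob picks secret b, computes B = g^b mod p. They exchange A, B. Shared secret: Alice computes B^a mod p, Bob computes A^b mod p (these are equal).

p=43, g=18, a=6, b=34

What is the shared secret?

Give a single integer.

A = 18^6 mod 43  (bits of 6 = 110)
  bit 0 = 1: r = r^2 * 18 mod 43 = 1^2 * 18 = 1*18 = 18
  bit 1 = 1: r = r^2 * 18 mod 43 = 18^2 * 18 = 23*18 = 27
  bit 2 = 0: r = r^2 mod 43 = 27^2 = 41
  -> A = 41
B = 18^34 mod 43  (bits of 34 = 100010)
  bit 0 = 1: r = r^2 * 18 mod 43 = 1^2 * 18 = 1*18 = 18
  bit 1 = 0: r = r^2 mod 43 = 18^2 = 23
  bit 2 = 0: r = r^2 mod 43 = 23^2 = 13
  bit 3 = 0: r = r^2 mod 43 = 13^2 = 40
  bit 4 = 1: r = r^2 * 18 mod 43 = 40^2 * 18 = 9*18 = 33
  bit 5 = 0: r = r^2 mod 43 = 33^2 = 14
  -> B = 14
s = B^a = 14^6 mod 43  (bits of 6 = 110)
  bit 0 = 1: r = r^2 * 14 mod 43 = 1^2 * 14 = 1*14 = 14
  bit 1 = 1: r = r^2 * 14 mod 43 = 14^2 * 14 = 24*14 = 35
  bit 2 = 0: r = r^2 mod 43 = 35^2 = 21
  -> s = B^a = 21

Answer: 21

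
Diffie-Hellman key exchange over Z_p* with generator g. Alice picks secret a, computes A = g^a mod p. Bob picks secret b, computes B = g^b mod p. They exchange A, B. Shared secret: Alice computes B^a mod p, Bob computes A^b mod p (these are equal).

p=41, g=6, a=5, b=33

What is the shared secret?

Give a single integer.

Answer: 27

Derivation:
A = 6^5 mod 41  (bits of 5 = 101)
  bit 0 = 1: r = r^2 * 6 mod 41 = 1^2 * 6 = 1*6 = 6
  bit 1 = 0: r = r^2 mod 41 = 6^2 = 36
  bit 2 = 1: r = r^2 * 6 mod 41 = 36^2 * 6 = 25*6 = 27
  -> A = 27
B = 6^33 mod 41  (bits of 33 = 100001)
  bit 0 = 1: r = r^2 * 6 mod 41 = 1^2 * 6 = 1*6 = 6
  bit 1 = 0: r = r^2 mod 41 = 6^2 = 36
  bit 2 = 0: r = r^2 mod 41 = 36^2 = 25
  bit 3 = 0: r = r^2 mod 41 = 25^2 = 10
  bit 4 = 0: r = r^2 mod 41 = 10^2 = 18
  bit 5 = 1: r = r^2 * 6 mod 41 = 18^2 * 6 = 37*6 = 17
  -> B = 17
s = B^a = 17^5 mod 41  (bits of 5 = 101)
  bit 0 = 1: r = r^2 * 17 mod 41 = 1^2 * 17 = 1*17 = 17
  bit 1 = 0: r = r^2 mod 41 = 17^2 = 2
  bit 2 = 1: r = r^2 * 17 mod 41 = 2^2 * 17 = 4*17 = 27
  -> s = B^a = 27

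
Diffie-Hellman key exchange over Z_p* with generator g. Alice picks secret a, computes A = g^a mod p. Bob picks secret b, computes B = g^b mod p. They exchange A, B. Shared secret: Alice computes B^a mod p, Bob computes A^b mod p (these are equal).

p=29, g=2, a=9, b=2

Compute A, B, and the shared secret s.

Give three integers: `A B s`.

A = 2^9 mod 29  (bits of 9 = 1001)
  bit 0 = 1: r = r^2 * 2 mod 29 = 1^2 * 2 = 1*2 = 2
  bit 1 = 0: r = r^2 mod 29 = 2^2 = 4
  bit 2 = 0: r = r^2 mod 29 = 4^2 = 16
  bit 3 = 1: r = r^2 * 2 mod 29 = 16^2 * 2 = 24*2 = 19
  -> A = 19
B = 2^2 mod 29  (bits of 2 = 10)
  bit 0 = 1: r = r^2 * 2 mod 29 = 1^2 * 2 = 1*2 = 2
  bit 1 = 0: r = r^2 mod 29 = 2^2 = 4
  -> B = 4
s = B^a = 4^9 mod 29  (bits of 9 = 1001)
  bit 0 = 1: r = r^2 * 4 mod 29 = 1^2 * 4 = 1*4 = 4
  bit 1 = 0: r = r^2 mod 29 = 4^2 = 16
  bit 2 = 0: r = r^2 mod 29 = 16^2 = 24
  bit 3 = 1: r = r^2 * 4 mod 29 = 24^2 * 4 = 25*4 = 13
  -> s = B^a = 13

Answer: 19 4 13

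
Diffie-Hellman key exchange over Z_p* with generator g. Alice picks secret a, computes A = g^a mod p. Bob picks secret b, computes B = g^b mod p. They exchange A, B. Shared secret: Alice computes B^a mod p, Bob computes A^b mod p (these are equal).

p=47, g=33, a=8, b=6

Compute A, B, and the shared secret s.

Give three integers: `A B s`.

A = 33^8 mod 47  (bits of 8 = 1000)
  bit 0 = 1: r = r^2 * 33 mod 47 = 1^2 * 33 = 1*33 = 33
  bit 1 = 0: r = r^2 mod 47 = 33^2 = 8
  bit 2 = 0: r = r^2 mod 47 = 8^2 = 17
  bit 3 = 0: r = r^2 mod 47 = 17^2 = 7
  -> A = 7
B = 33^6 mod 47  (bits of 6 = 110)
  bit 0 = 1: r = r^2 * 33 mod 47 = 1^2 * 33 = 1*33 = 33
  bit 1 = 1: r = r^2 * 33 mod 47 = 33^2 * 33 = 8*33 = 29
  bit 2 = 0: r = r^2 mod 47 = 29^2 = 42
  -> B = 42
s = B^a = 42^8 mod 47  (bits of 8 = 1000)
  bit 0 = 1: r = r^2 * 42 mod 47 = 1^2 * 42 = 1*42 = 42
  bit 1 = 0: r = r^2 mod 47 = 42^2 = 25
  bit 2 = 0: r = r^2 mod 47 = 25^2 = 14
  bit 3 = 0: r = r^2 mod 47 = 14^2 = 8
  -> s = B^a = 8

Answer: 7 42 8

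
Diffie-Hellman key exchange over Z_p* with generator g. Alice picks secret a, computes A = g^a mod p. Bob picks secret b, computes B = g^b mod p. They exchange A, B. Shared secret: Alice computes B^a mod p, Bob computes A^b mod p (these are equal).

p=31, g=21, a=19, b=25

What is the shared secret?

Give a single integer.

Answer: 26

Derivation:
A = 21^19 mod 31  (bits of 19 = 10011)
  bit 0 = 1: r = r^2 * 21 mod 31 = 1^2 * 21 = 1*21 = 21
  bit 1 = 0: r = r^2 mod 31 = 21^2 = 7
  bit 2 = 0: r = r^2 mod 31 = 7^2 = 18
  bit 3 = 1: r = r^2 * 21 mod 31 = 18^2 * 21 = 14*21 = 15
  bit 4 = 1: r = r^2 * 21 mod 31 = 15^2 * 21 = 8*21 = 13
  -> A = 13
B = 21^25 mod 31  (bits of 25 = 11001)
  bit 0 = 1: r = r^2 * 21 mod 31 = 1^2 * 21 = 1*21 = 21
  bit 1 = 1: r = r^2 * 21 mod 31 = 21^2 * 21 = 7*21 = 23
  bit 2 = 0: r = r^2 mod 31 = 23^2 = 2
  bit 3 = 0: r = r^2 mod 31 = 2^2 = 4
  bit 4 = 1: r = r^2 * 21 mod 31 = 4^2 * 21 = 16*21 = 26
  -> B = 26
s = B^a = 26^19 mod 31  (bits of 19 = 10011)
  bit 0 = 1: r = r^2 * 26 mod 31 = 1^2 * 26 = 1*26 = 26
  bit 1 = 0: r = r^2 mod 31 = 26^2 = 25
  bit 2 = 0: r = r^2 mod 31 = 25^2 = 5
  bit 3 = 1: r = r^2 * 26 mod 31 = 5^2 * 26 = 25*26 = 30
  bit 4 = 1: r = r^2 * 26 mod 31 = 30^2 * 26 = 1*26 = 26
  -> s = B^a = 26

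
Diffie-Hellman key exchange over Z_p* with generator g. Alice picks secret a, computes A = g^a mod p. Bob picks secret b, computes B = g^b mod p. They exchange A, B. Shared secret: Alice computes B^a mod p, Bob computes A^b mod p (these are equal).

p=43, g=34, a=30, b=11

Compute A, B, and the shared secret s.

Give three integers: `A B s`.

Answer: 35 3 11

Derivation:
A = 34^30 mod 43  (bits of 30 = 11110)
  bit 0 = 1: r = r^2 * 34 mod 43 = 1^2 * 34 = 1*34 = 34
  bit 1 = 1: r = r^2 * 34 mod 43 = 34^2 * 34 = 38*34 = 2
  bit 2 = 1: r = r^2 * 34 mod 43 = 2^2 * 34 = 4*34 = 7
  bit 3 = 1: r = r^2 * 34 mod 43 = 7^2 * 34 = 6*34 = 32
  bit 4 = 0: r = r^2 mod 43 = 32^2 = 35
  -> A = 35
B = 34^11 mod 43  (bits of 11 = 1011)
  bit 0 = 1: r = r^2 * 34 mod 43 = 1^2 * 34 = 1*34 = 34
  bit 1 = 0: r = r^2 mod 43 = 34^2 = 38
  bit 2 = 1: r = r^2 * 34 mod 43 = 38^2 * 34 = 25*34 = 33
  bit 3 = 1: r = r^2 * 34 mod 43 = 33^2 * 34 = 14*34 = 3
  -> B = 3
s = B^a = 3^30 mod 43  (bits of 30 = 11110)
  bit 0 = 1: r = r^2 * 3 mod 43 = 1^2 * 3 = 1*3 = 3
  bit 1 = 1: r = r^2 * 3 mod 43 = 3^2 * 3 = 9*3 = 27
  bit 2 = 1: r = r^2 * 3 mod 43 = 27^2 * 3 = 41*3 = 37
  bit 3 = 1: r = r^2 * 3 mod 43 = 37^2 * 3 = 36*3 = 22
  bit 4 = 0: r = r^2 mod 43 = 22^2 = 11
  -> s = B^a = 11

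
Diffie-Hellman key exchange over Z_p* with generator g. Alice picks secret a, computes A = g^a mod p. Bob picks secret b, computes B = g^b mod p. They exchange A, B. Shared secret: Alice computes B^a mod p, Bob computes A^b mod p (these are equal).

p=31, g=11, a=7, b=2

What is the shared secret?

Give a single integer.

A = 11^7 mod 31  (bits of 7 = 111)
  bit 0 = 1: r = r^2 * 11 mod 31 = 1^2 * 11 = 1*11 = 11
  bit 1 = 1: r = r^2 * 11 mod 31 = 11^2 * 11 = 28*11 = 29
  bit 2 = 1: r = r^2 * 11 mod 31 = 29^2 * 11 = 4*11 = 13
  -> A = 13
B = 11^2 mod 31  (bits of 2 = 10)
  bit 0 = 1: r = r^2 * 11 mod 31 = 1^2 * 11 = 1*11 = 11
  bit 1 = 0: r = r^2 mod 31 = 11^2 = 28
  -> B = 28
s = B^a = 28^7 mod 31  (bits of 7 = 111)
  bit 0 = 1: r = r^2 * 28 mod 31 = 1^2 * 28 = 1*28 = 28
  bit 1 = 1: r = r^2 * 28 mod 31 = 28^2 * 28 = 9*28 = 4
  bit 2 = 1: r = r^2 * 28 mod 31 = 4^2 * 28 = 16*28 = 14
  -> s = B^a = 14

Answer: 14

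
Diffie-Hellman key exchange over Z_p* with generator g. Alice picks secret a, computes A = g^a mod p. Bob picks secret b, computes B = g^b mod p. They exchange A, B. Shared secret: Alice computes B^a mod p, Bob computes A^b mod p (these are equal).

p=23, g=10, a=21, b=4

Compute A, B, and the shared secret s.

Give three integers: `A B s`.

Answer: 7 18 9

Derivation:
A = 10^21 mod 23  (bits of 21 = 10101)
  bit 0 = 1: r = r^2 * 10 mod 23 = 1^2 * 10 = 1*10 = 10
  bit 1 = 0: r = r^2 mod 23 = 10^2 = 8
  bit 2 = 1: r = r^2 * 10 mod 23 = 8^2 * 10 = 18*10 = 19
  bit 3 = 0: r = r^2 mod 23 = 19^2 = 16
  bit 4 = 1: r = r^2 * 10 mod 23 = 16^2 * 10 = 3*10 = 7
  -> A = 7
B = 10^4 mod 23  (bits of 4 = 100)
  bit 0 = 1: r = r^2 * 10 mod 23 = 1^2 * 10 = 1*10 = 10
  bit 1 = 0: r = r^2 mod 23 = 10^2 = 8
  bit 2 = 0: r = r^2 mod 23 = 8^2 = 18
  -> B = 18
s = B^a = 18^21 mod 23  (bits of 21 = 10101)
  bit 0 = 1: r = r^2 * 18 mod 23 = 1^2 * 18 = 1*18 = 18
  bit 1 = 0: r = r^2 mod 23 = 18^2 = 2
  bit 2 = 1: r = r^2 * 18 mod 23 = 2^2 * 18 = 4*18 = 3
  bit 3 = 0: r = r^2 mod 23 = 3^2 = 9
  bit 4 = 1: r = r^2 * 18 mod 23 = 9^2 * 18 = 12*18 = 9
  -> s = B^a = 9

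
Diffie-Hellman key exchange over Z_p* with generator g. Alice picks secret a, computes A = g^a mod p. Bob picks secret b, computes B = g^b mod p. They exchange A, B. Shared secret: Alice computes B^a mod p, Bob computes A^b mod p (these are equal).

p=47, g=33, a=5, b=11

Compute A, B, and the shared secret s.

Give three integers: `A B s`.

Answer: 44 15 43

Derivation:
A = 33^5 mod 47  (bits of 5 = 101)
  bit 0 = 1: r = r^2 * 33 mod 47 = 1^2 * 33 = 1*33 = 33
  bit 1 = 0: r = r^2 mod 47 = 33^2 = 8
  bit 2 = 1: r = r^2 * 33 mod 47 = 8^2 * 33 = 17*33 = 44
  -> A = 44
B = 33^11 mod 47  (bits of 11 = 1011)
  bit 0 = 1: r = r^2 * 33 mod 47 = 1^2 * 33 = 1*33 = 33
  bit 1 = 0: r = r^2 mod 47 = 33^2 = 8
  bit 2 = 1: r = r^2 * 33 mod 47 = 8^2 * 33 = 17*33 = 44
  bit 3 = 1: r = r^2 * 33 mod 47 = 44^2 * 33 = 9*33 = 15
  -> B = 15
s = B^a = 15^5 mod 47  (bits of 5 = 101)
  bit 0 = 1: r = r^2 * 15 mod 47 = 1^2 * 15 = 1*15 = 15
  bit 1 = 0: r = r^2 mod 47 = 15^2 = 37
  bit 2 = 1: r = r^2 * 15 mod 47 = 37^2 * 15 = 6*15 = 43
  -> s = B^a = 43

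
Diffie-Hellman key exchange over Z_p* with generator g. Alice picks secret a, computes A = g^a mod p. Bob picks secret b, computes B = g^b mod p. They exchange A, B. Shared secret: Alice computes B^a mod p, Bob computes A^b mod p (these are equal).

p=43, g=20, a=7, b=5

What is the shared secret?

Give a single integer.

A = 20^7 mod 43  (bits of 7 = 111)
  bit 0 = 1: r = r^2 * 20 mod 43 = 1^2 * 20 = 1*20 = 20
  bit 1 = 1: r = r^2 * 20 mod 43 = 20^2 * 20 = 13*20 = 2
  bit 2 = 1: r = r^2 * 20 mod 43 = 2^2 * 20 = 4*20 = 37
  -> A = 37
B = 20^5 mod 43  (bits of 5 = 101)
  bit 0 = 1: r = r^2 * 20 mod 43 = 1^2 * 20 = 1*20 = 20
  bit 1 = 0: r = r^2 mod 43 = 20^2 = 13
  bit 2 = 1: r = r^2 * 20 mod 43 = 13^2 * 20 = 40*20 = 26
  -> B = 26
s = B^a = 26^7 mod 43  (bits of 7 = 111)
  bit 0 = 1: r = r^2 * 26 mod 43 = 1^2 * 26 = 1*26 = 26
  bit 1 = 1: r = r^2 * 26 mod 43 = 26^2 * 26 = 31*26 = 32
  bit 2 = 1: r = r^2 * 26 mod 43 = 32^2 * 26 = 35*26 = 7
  -> s = B^a = 7

Answer: 7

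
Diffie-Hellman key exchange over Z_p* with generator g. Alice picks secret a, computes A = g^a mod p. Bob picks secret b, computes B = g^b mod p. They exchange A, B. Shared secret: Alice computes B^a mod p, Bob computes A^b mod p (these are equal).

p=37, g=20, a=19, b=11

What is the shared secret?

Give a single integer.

A = 20^19 mod 37  (bits of 19 = 10011)
  bit 0 = 1: r = r^2 * 20 mod 37 = 1^2 * 20 = 1*20 = 20
  bit 1 = 0: r = r^2 mod 37 = 20^2 = 30
  bit 2 = 0: r = r^2 mod 37 = 30^2 = 12
  bit 3 = 1: r = r^2 * 20 mod 37 = 12^2 * 20 = 33*20 = 31
  bit 4 = 1: r = r^2 * 20 mod 37 = 31^2 * 20 = 36*20 = 17
  -> A = 17
B = 20^11 mod 37  (bits of 11 = 1011)
  bit 0 = 1: r = r^2 * 20 mod 37 = 1^2 * 20 = 1*20 = 20
  bit 1 = 0: r = r^2 mod 37 = 20^2 = 30
  bit 2 = 1: r = r^2 * 20 mod 37 = 30^2 * 20 = 12*20 = 18
  bit 3 = 1: r = r^2 * 20 mod 37 = 18^2 * 20 = 28*20 = 5
  -> B = 5
s = B^a = 5^19 mod 37  (bits of 19 = 10011)
  bit 0 = 1: r = r^2 * 5 mod 37 = 1^2 * 5 = 1*5 = 5
  bit 1 = 0: r = r^2 mod 37 = 5^2 = 25
  bit 2 = 0: r = r^2 mod 37 = 25^2 = 33
  bit 3 = 1: r = r^2 * 5 mod 37 = 33^2 * 5 = 16*5 = 6
  bit 4 = 1: r = r^2 * 5 mod 37 = 6^2 * 5 = 36*5 = 32
  -> s = B^a = 32

Answer: 32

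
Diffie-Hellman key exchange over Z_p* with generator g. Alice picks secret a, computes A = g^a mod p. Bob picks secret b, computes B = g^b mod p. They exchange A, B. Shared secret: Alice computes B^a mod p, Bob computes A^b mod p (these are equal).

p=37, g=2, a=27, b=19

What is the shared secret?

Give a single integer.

Answer: 31

Derivation:
A = 2^27 mod 37  (bits of 27 = 11011)
  bit 0 = 1: r = r^2 * 2 mod 37 = 1^2 * 2 = 1*2 = 2
  bit 1 = 1: r = r^2 * 2 mod 37 = 2^2 * 2 = 4*2 = 8
  bit 2 = 0: r = r^2 mod 37 = 8^2 = 27
  bit 3 = 1: r = r^2 * 2 mod 37 = 27^2 * 2 = 26*2 = 15
  bit 4 = 1: r = r^2 * 2 mod 37 = 15^2 * 2 = 3*2 = 6
  -> A = 6
B = 2^19 mod 37  (bits of 19 = 10011)
  bit 0 = 1: r = r^2 * 2 mod 37 = 1^2 * 2 = 1*2 = 2
  bit 1 = 0: r = r^2 mod 37 = 2^2 = 4
  bit 2 = 0: r = r^2 mod 37 = 4^2 = 16
  bit 3 = 1: r = r^2 * 2 mod 37 = 16^2 * 2 = 34*2 = 31
  bit 4 = 1: r = r^2 * 2 mod 37 = 31^2 * 2 = 36*2 = 35
  -> B = 35
s = B^a = 35^27 mod 37  (bits of 27 = 11011)
  bit 0 = 1: r = r^2 * 35 mod 37 = 1^2 * 35 = 1*35 = 35
  bit 1 = 1: r = r^2 * 35 mod 37 = 35^2 * 35 = 4*35 = 29
  bit 2 = 0: r = r^2 mod 37 = 29^2 = 27
  bit 3 = 1: r = r^2 * 35 mod 37 = 27^2 * 35 = 26*35 = 22
  bit 4 = 1: r = r^2 * 35 mod 37 = 22^2 * 35 = 3*35 = 31
  -> s = B^a = 31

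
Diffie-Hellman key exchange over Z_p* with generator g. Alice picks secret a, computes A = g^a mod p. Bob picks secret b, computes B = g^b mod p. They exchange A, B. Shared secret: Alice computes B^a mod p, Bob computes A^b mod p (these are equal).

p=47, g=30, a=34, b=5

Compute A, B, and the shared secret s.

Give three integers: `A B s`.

A = 30^34 mod 47  (bits of 34 = 100010)
  bit 0 = 1: r = r^2 * 30 mod 47 = 1^2 * 30 = 1*30 = 30
  bit 1 = 0: r = r^2 mod 47 = 30^2 = 7
  bit 2 = 0: r = r^2 mod 47 = 7^2 = 2
  bit 3 = 0: r = r^2 mod 47 = 2^2 = 4
  bit 4 = 1: r = r^2 * 30 mod 47 = 4^2 * 30 = 16*30 = 10
  bit 5 = 0: r = r^2 mod 47 = 10^2 = 6
  -> A = 6
B = 30^5 mod 47  (bits of 5 = 101)
  bit 0 = 1: r = r^2 * 30 mod 47 = 1^2 * 30 = 1*30 = 30
  bit 1 = 0: r = r^2 mod 47 = 30^2 = 7
  bit 2 = 1: r = r^2 * 30 mod 47 = 7^2 * 30 = 2*30 = 13
  -> B = 13
s = B^a = 13^34 mod 47  (bits of 34 = 100010)
  bit 0 = 1: r = r^2 * 13 mod 47 = 1^2 * 13 = 1*13 = 13
  bit 1 = 0: r = r^2 mod 47 = 13^2 = 28
  bit 2 = 0: r = r^2 mod 47 = 28^2 = 32
  bit 3 = 0: r = r^2 mod 47 = 32^2 = 37
  bit 4 = 1: r = r^2 * 13 mod 47 = 37^2 * 13 = 6*13 = 31
  bit 5 = 0: r = r^2 mod 47 = 31^2 = 21
  -> s = B^a = 21

Answer: 6 13 21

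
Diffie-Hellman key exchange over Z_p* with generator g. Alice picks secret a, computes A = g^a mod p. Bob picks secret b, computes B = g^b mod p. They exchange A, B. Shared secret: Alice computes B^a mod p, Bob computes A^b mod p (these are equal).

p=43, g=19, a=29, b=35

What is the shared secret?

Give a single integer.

A = 19^29 mod 43  (bits of 29 = 11101)
  bit 0 = 1: r = r^2 * 19 mod 43 = 1^2 * 19 = 1*19 = 19
  bit 1 = 1: r = r^2 * 19 mod 43 = 19^2 * 19 = 17*19 = 22
  bit 2 = 1: r = r^2 * 19 mod 43 = 22^2 * 19 = 11*19 = 37
  bit 3 = 0: r = r^2 mod 43 = 37^2 = 36
  bit 4 = 1: r = r^2 * 19 mod 43 = 36^2 * 19 = 6*19 = 28
  -> A = 28
B = 19^35 mod 43  (bits of 35 = 100011)
  bit 0 = 1: r = r^2 * 19 mod 43 = 1^2 * 19 = 1*19 = 19
  bit 1 = 0: r = r^2 mod 43 = 19^2 = 17
  bit 2 = 0: r = r^2 mod 43 = 17^2 = 31
  bit 3 = 0: r = r^2 mod 43 = 31^2 = 15
  bit 4 = 1: r = r^2 * 19 mod 43 = 15^2 * 19 = 10*19 = 18
  bit 5 = 1: r = r^2 * 19 mod 43 = 18^2 * 19 = 23*19 = 7
  -> B = 7
s = B^a = 7^29 mod 43  (bits of 29 = 11101)
  bit 0 = 1: r = r^2 * 7 mod 43 = 1^2 * 7 = 1*7 = 7
  bit 1 = 1: r = r^2 * 7 mod 43 = 7^2 * 7 = 6*7 = 42
  bit 2 = 1: r = r^2 * 7 mod 43 = 42^2 * 7 = 1*7 = 7
  bit 3 = 0: r = r^2 mod 43 = 7^2 = 6
  bit 4 = 1: r = r^2 * 7 mod 43 = 6^2 * 7 = 36*7 = 37
  -> s = B^a = 37

Answer: 37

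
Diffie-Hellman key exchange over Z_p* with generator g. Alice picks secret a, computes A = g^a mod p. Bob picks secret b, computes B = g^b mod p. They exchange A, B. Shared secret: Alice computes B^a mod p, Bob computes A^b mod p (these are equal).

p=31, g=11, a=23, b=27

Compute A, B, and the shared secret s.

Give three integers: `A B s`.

A = 11^23 mod 31  (bits of 23 = 10111)
  bit 0 = 1: r = r^2 * 11 mod 31 = 1^2 * 11 = 1*11 = 11
  bit 1 = 0: r = r^2 mod 31 = 11^2 = 28
  bit 2 = 1: r = r^2 * 11 mod 31 = 28^2 * 11 = 9*11 = 6
  bit 3 = 1: r = r^2 * 11 mod 31 = 6^2 * 11 = 5*11 = 24
  bit 4 = 1: r = r^2 * 11 mod 31 = 24^2 * 11 = 18*11 = 12
  -> A = 12
B = 11^27 mod 31  (bits of 27 = 11011)
  bit 0 = 1: r = r^2 * 11 mod 31 = 1^2 * 11 = 1*11 = 11
  bit 1 = 1: r = r^2 * 11 mod 31 = 11^2 * 11 = 28*11 = 29
  bit 2 = 0: r = r^2 mod 31 = 29^2 = 4
  bit 3 = 1: r = r^2 * 11 mod 31 = 4^2 * 11 = 16*11 = 21
  bit 4 = 1: r = r^2 * 11 mod 31 = 21^2 * 11 = 7*11 = 15
  -> B = 15
s = B^a = 15^23 mod 31  (bits of 23 = 10111)
  bit 0 = 1: r = r^2 * 15 mod 31 = 1^2 * 15 = 1*15 = 15
  bit 1 = 0: r = r^2 mod 31 = 15^2 = 8
  bit 2 = 1: r = r^2 * 15 mod 31 = 8^2 * 15 = 2*15 = 30
  bit 3 = 1: r = r^2 * 15 mod 31 = 30^2 * 15 = 1*15 = 15
  bit 4 = 1: r = r^2 * 15 mod 31 = 15^2 * 15 = 8*15 = 27
  -> s = B^a = 27

Answer: 12 15 27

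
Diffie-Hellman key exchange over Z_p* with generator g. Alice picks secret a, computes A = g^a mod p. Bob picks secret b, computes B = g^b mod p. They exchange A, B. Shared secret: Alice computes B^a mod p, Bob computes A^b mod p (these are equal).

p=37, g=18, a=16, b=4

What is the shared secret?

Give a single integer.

Answer: 34

Derivation:
A = 18^16 mod 37  (bits of 16 = 10000)
  bit 0 = 1: r = r^2 * 18 mod 37 = 1^2 * 18 = 1*18 = 18
  bit 1 = 0: r = r^2 mod 37 = 18^2 = 28
  bit 2 = 0: r = r^2 mod 37 = 28^2 = 7
  bit 3 = 0: r = r^2 mod 37 = 7^2 = 12
  bit 4 = 0: r = r^2 mod 37 = 12^2 = 33
  -> A = 33
B = 18^4 mod 37  (bits of 4 = 100)
  bit 0 = 1: r = r^2 * 18 mod 37 = 1^2 * 18 = 1*18 = 18
  bit 1 = 0: r = r^2 mod 37 = 18^2 = 28
  bit 2 = 0: r = r^2 mod 37 = 28^2 = 7
  -> B = 7
s = B^a = 7^16 mod 37  (bits of 16 = 10000)
  bit 0 = 1: r = r^2 * 7 mod 37 = 1^2 * 7 = 1*7 = 7
  bit 1 = 0: r = r^2 mod 37 = 7^2 = 12
  bit 2 = 0: r = r^2 mod 37 = 12^2 = 33
  bit 3 = 0: r = r^2 mod 37 = 33^2 = 16
  bit 4 = 0: r = r^2 mod 37 = 16^2 = 34
  -> s = B^a = 34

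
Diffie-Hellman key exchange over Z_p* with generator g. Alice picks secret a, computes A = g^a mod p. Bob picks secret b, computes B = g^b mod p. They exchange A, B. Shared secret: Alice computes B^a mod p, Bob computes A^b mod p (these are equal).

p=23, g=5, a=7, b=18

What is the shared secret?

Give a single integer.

Answer: 3

Derivation:
A = 5^7 mod 23  (bits of 7 = 111)
  bit 0 = 1: r = r^2 * 5 mod 23 = 1^2 * 5 = 1*5 = 5
  bit 1 = 1: r = r^2 * 5 mod 23 = 5^2 * 5 = 2*5 = 10
  bit 2 = 1: r = r^2 * 5 mod 23 = 10^2 * 5 = 8*5 = 17
  -> A = 17
B = 5^18 mod 23  (bits of 18 = 10010)
  bit 0 = 1: r = r^2 * 5 mod 23 = 1^2 * 5 = 1*5 = 5
  bit 1 = 0: r = r^2 mod 23 = 5^2 = 2
  bit 2 = 0: r = r^2 mod 23 = 2^2 = 4
  bit 3 = 1: r = r^2 * 5 mod 23 = 4^2 * 5 = 16*5 = 11
  bit 4 = 0: r = r^2 mod 23 = 11^2 = 6
  -> B = 6
s = B^a = 6^7 mod 23  (bits of 7 = 111)
  bit 0 = 1: r = r^2 * 6 mod 23 = 1^2 * 6 = 1*6 = 6
  bit 1 = 1: r = r^2 * 6 mod 23 = 6^2 * 6 = 13*6 = 9
  bit 2 = 1: r = r^2 * 6 mod 23 = 9^2 * 6 = 12*6 = 3
  -> s = B^a = 3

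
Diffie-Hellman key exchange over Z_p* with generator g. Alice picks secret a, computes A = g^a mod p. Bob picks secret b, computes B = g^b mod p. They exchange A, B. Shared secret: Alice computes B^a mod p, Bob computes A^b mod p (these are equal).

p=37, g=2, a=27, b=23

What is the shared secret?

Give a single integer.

Answer: 31

Derivation:
A = 2^27 mod 37  (bits of 27 = 11011)
  bit 0 = 1: r = r^2 * 2 mod 37 = 1^2 * 2 = 1*2 = 2
  bit 1 = 1: r = r^2 * 2 mod 37 = 2^2 * 2 = 4*2 = 8
  bit 2 = 0: r = r^2 mod 37 = 8^2 = 27
  bit 3 = 1: r = r^2 * 2 mod 37 = 27^2 * 2 = 26*2 = 15
  bit 4 = 1: r = r^2 * 2 mod 37 = 15^2 * 2 = 3*2 = 6
  -> A = 6
B = 2^23 mod 37  (bits of 23 = 10111)
  bit 0 = 1: r = r^2 * 2 mod 37 = 1^2 * 2 = 1*2 = 2
  bit 1 = 0: r = r^2 mod 37 = 2^2 = 4
  bit 2 = 1: r = r^2 * 2 mod 37 = 4^2 * 2 = 16*2 = 32
  bit 3 = 1: r = r^2 * 2 mod 37 = 32^2 * 2 = 25*2 = 13
  bit 4 = 1: r = r^2 * 2 mod 37 = 13^2 * 2 = 21*2 = 5
  -> B = 5
s = B^a = 5^27 mod 37  (bits of 27 = 11011)
  bit 0 = 1: r = r^2 * 5 mod 37 = 1^2 * 5 = 1*5 = 5
  bit 1 = 1: r = r^2 * 5 mod 37 = 5^2 * 5 = 25*5 = 14
  bit 2 = 0: r = r^2 mod 37 = 14^2 = 11
  bit 3 = 1: r = r^2 * 5 mod 37 = 11^2 * 5 = 10*5 = 13
  bit 4 = 1: r = r^2 * 5 mod 37 = 13^2 * 5 = 21*5 = 31
  -> s = B^a = 31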